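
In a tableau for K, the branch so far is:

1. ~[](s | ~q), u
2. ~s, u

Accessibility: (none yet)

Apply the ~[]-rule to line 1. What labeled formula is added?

a fresh world v with uRv, and ~(s | ~q) at v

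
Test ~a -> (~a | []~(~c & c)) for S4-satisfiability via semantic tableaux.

Yes, satisfiable

1. ~a -> (~a | []~(~c & c)), w0
2. ~a | []~(~c & c), w0
3. []~(~c & c), w0
4. ~(~c & c), w0
5. ~c, w0
Accessibility: w0Rw0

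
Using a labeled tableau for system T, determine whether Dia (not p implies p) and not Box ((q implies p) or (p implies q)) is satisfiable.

1. Dia (not p implies p) and not Box ((q implies p) or (p implies q)), u
2. Dia (not p implies p), u   [and-rule on 1]
3. not Box ((q implies p) or (p implies q)), u   [and-rule on 1]
4. not p implies p, v   [Dia-rule on 2: fresh world v, uRv]
5. p, v   [implies-rule on 4 (branches; this branch)]
6. not ((q implies p) or (p implies q)), w   [neg-Box-rule on 3: fresh world w, uRw]
7. not (q implies p), w   [neg-or-rule on 6]
8. not (p implies q), w   [neg-or-rule on 6]
9. q, w   [neg-implies-rule on 7]
10. not p, w   [neg-implies-rule on 7]
11. p, w   [neg-implies-rule on 8]
12. not q, w   [neg-implies-rule on 8]
Accessibility: uRu, uRv, uRw, vRv, wRw
Branch closes: p and not p both at w.
All branches of the tableau close; one closing branch shown above.

Unsatisfiable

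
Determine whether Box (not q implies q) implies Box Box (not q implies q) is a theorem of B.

Invalid (countermodel exists)

Tableau for the negation not (Box (not q implies q) implies Box Box (not q implies q)):
1. not (Box (not q implies q) implies Box Box (not q implies q)), 0
2. Box (not q implies q), 0
3. not Box Box (not q implies q), 0
4. not q implies q, 0
5. q, 0
6. not Box (not q implies q), 1
7. not q implies q, 1
8. q, 1
9. not (not q implies q), 2
10. not q, 2
Accessibility: 0R0, 0R1, 1R0, 1R1, 1R2, 2R1, 2R2
The negation has an open branch (countermodel exists).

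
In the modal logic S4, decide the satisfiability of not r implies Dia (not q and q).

Satisfiable (open branch found)

1. not r implies Dia (not q and q), w0
2. r, w0
Accessibility: w0Rw0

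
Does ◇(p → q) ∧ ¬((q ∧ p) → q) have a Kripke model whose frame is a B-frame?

1. ◇(p → q) ∧ ¬((q ∧ p) → q), w0
2. ◇(p → q), w0
3. ¬((q ∧ p) → q), w0
4. q ∧ p, w0
5. ¬q, w0
6. q, w0
7. p, w0
Accessibility: w0Rw0
Branch closes: q and ¬q both at w0.
All branches of the tableau close; one closing branch shown above.

No, unsatisfiable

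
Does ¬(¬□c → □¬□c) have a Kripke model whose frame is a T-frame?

1. ¬(¬□c → □¬□c), w0
2. ¬□c, w0
3. ¬□¬□c, w0
4. ¬c, w1
5. □c, w2
6. c, w2
Accessibility: w0Rw0, w0Rw1, w0Rw2, w1Rw1, w2Rw2

Satisfiable (open branch found)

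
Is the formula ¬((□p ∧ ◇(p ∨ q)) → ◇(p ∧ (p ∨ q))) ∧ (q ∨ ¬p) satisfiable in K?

1. ¬((□p ∧ ◇(p ∨ q)) → ◇(p ∧ (p ∨ q))) ∧ (q ∨ ¬p), 0
2. ¬((□p ∧ ◇(p ∨ q)) → ◇(p ∧ (p ∨ q))), 0   [∧-rule on 1]
3. q ∨ ¬p, 0   [∧-rule on 1]
4. □p ∧ ◇(p ∨ q), 0   [¬→-rule on 2]
5. ¬◇(p ∧ (p ∨ q)), 0   [¬→-rule on 2]
6. □p, 0   [∧-rule on 4]
7. ◇(p ∨ q), 0   [∧-rule on 4]
8. ¬p, 0   [∨-rule on 3 (branches; this branch)]
9. p ∨ q, 1   [◇-rule on 7: fresh world 1, 0R1]
10. ¬(p ∧ (p ∨ q)), 1   [¬◇-rule on 5 via 0R1]
11. p, 1   [□-rule on 6 via 0R1]
12. q, 1   [∨-rule on 9 (branches; this branch)]
13. ¬(p ∨ q), 1   [¬∧-rule on 10 (branches; this branch)]
14. ¬p, 1   [¬∨-rule on 13]
15. ¬q, 1   [¬∨-rule on 13]
Accessibility: 0R1
Branch closes: p and ¬p both at 1.
All branches of the tableau close; one closing branch shown above.

Unsatisfiable (every branch closes)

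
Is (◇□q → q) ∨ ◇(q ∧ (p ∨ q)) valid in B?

Valid

Tableau for the negation ¬((◇□q → q) ∨ ◇(q ∧ (p ∨ q))):
1. ¬((◇□q → q) ∨ ◇(q ∧ (p ∨ q))), w0
2. ¬(◇□q → q), w0   [¬∨-rule on 1]
3. ¬◇(q ∧ (p ∨ q)), w0   [¬∨-rule on 1]
4. ◇□q, w0   [¬→-rule on 2]
5. ¬q, w0   [¬→-rule on 2]
6. ¬(q ∧ (p ∨ q)), w0   [¬◇-rule on 3 via w0Rw0]
7. ¬(p ∨ q), w0   [¬∧-rule on 6 (branches; this branch)]
8. ¬p, w0   [¬∨-rule on 7]
9. □q, w1   [◇-rule on 4: fresh world w1, w0Rw1]
10. ¬(q ∧ (p ∨ q)), w1   [¬◇-rule on 3 via w0Rw1]
11. q, w0   [□-rule on 9 via w1Rw0]
Accessibility: w0Rw0, w0Rw1, w1Rw0, w1Rw1
Branch closes: q and ¬q both at w0.
Every branch of the negation's tableau closes; the branch above is one of them.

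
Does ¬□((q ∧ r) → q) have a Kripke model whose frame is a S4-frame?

Unsatisfiable (every branch closes)

1. ¬□((q ∧ r) → q), u
2. ¬((q ∧ r) → q), v   [¬□-rule on 1: fresh world v, uRv]
3. q ∧ r, v   [¬→-rule on 2]
4. ¬q, v   [¬→-rule on 2]
5. q, v   [∧-rule on 3]
6. r, v   [∧-rule on 3]
Accessibility: uRu, uRv, vRv
Branch closes: q and ¬q both at v.
Every branch closes; the branch above is one of them.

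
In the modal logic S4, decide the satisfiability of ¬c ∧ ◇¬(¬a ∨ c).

1. ¬c ∧ ◇¬(¬a ∨ c), 0
2. ¬c, 0
3. ◇¬(¬a ∨ c), 0
4. ¬(¬a ∨ c), 1
5. a, 1
6. ¬c, 1
Accessibility: 0R0, 0R1, 1R1

Yes, satisfiable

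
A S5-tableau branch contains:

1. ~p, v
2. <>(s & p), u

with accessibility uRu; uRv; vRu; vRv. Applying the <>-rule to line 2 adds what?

a fresh world w with uRw, and s & p at w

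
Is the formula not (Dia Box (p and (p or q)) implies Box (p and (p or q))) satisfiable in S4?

1. not (Dia Box (p and (p or q)) implies Box (p and (p or q))), 0
2. Dia Box (p and (p or q)), 0
3. not Box (p and (p or q)), 0
4. Box (p and (p or q)), 1
5. p and (p or q), 1
6. p, 1
7. p or q, 1
8. q, 1
9. not (p and (p or q)), 2
10. not (p or q), 2
11. not p, 2
12. not q, 2
Accessibility: 0R0, 0R1, 0R2, 1R1, 2R2

Yes, satisfiable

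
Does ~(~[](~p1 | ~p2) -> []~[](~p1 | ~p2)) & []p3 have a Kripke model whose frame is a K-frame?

Yes, satisfiable

1. ~(~[](~p1 | ~p2) -> []~[](~p1 | ~p2)) & []p3, 0
2. ~(~[](~p1 | ~p2) -> []~[](~p1 | ~p2)), 0
3. []p3, 0
4. ~[](~p1 | ~p2), 0
5. ~[]~[](~p1 | ~p2), 0
6. ~(~p1 | ~p2), 1
7. p1, 1
8. p2, 1
9. p3, 1
10. [](~p1 | ~p2), 2
11. p3, 2
Accessibility: 0R1, 0R2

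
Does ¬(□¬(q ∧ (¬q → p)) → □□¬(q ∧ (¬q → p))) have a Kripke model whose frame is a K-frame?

Yes, satisfiable

1. ¬(□¬(q ∧ (¬q → p)) → □□¬(q ∧ (¬q → p))), 0
2. □¬(q ∧ (¬q → p)), 0
3. ¬□□¬(q ∧ (¬q → p)), 0
4. ¬□¬(q ∧ (¬q → p)), 1
5. ¬(q ∧ (¬q → p)), 1
6. ¬(¬q → p), 1
7. ¬q, 1
8. ¬p, 1
9. q ∧ (¬q → p), 2
10. q, 2
11. ¬q → p, 2
12. p, 2
Accessibility: 0R1, 1R2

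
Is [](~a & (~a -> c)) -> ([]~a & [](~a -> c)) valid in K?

Tableau for the negation ~([](~a & (~a -> c)) -> ([]~a & [](~a -> c))):
1. ~([](~a & (~a -> c)) -> ([]~a & [](~a -> c))), 0
2. [](~a & (~a -> c)), 0
3. ~([]~a & [](~a -> c)), 0
4. ~[](~a -> c), 0
5. ~(~a -> c), 1
6. ~a, 1
7. ~c, 1
8. ~a & (~a -> c), 1
9. ~a -> c, 1
10. c, 1
Accessibility: 0R1
Branch closes: c and ~c both at 1.
All branches of the negation close; one closing branch shown above.

Valid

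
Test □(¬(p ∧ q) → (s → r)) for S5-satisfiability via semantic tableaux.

Satisfiable (open branch found)

1. □(¬(p ∧ q) → (s → r)), w0
2. ¬(p ∧ q) → (s → r), w0
3. s → r, w0
4. r, w0
Accessibility: w0Rw0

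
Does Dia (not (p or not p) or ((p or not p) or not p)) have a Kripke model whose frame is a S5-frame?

1. Dia (not (p or not p) or ((p or not p) or not p)), u
2. not (p or not p) or ((p or not p) or not p), v   [Dia-rule on 1: fresh world v, uRv]
3. (p or not p) or not p, v   [or-rule on 2 (branches; this branch)]
4. not p, v   [or-rule on 3 (branches; this branch)]
Accessibility: uRu, uRv, vRu, vRv

Satisfiable (open branch found)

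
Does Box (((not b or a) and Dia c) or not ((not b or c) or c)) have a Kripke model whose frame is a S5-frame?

1. Box (((not b or a) and Dia c) or not ((not b or c) or c)), u
2. ((not b or a) and Dia c) or not ((not b or c) or c), u
3. not ((not b or c) or c), u
4. not (not b or c), u
5. not c, u
6. b, u
Accessibility: uRu

Satisfiable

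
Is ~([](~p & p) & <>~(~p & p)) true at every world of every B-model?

Yes, valid

Tableau for the negation [](~p & p) & <>~(~p & p):
1. [](~p & p) & <>~(~p & p), 0
2. [](~p & p), 0
3. <>~(~p & p), 0
4. ~p & p, 0
5. ~p, 0
6. p, 0
Accessibility: 0R0
Branch closes: p and ~p both at 0.
Every branch of the negation's tableau closes; the branch above is one of them.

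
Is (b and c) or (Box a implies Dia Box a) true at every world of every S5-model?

Tableau for the negation not ((b and c) or (Box a implies Dia Box a)):
1. not ((b and c) or (Box a implies Dia Box a)), w0
2. not (b and c), w0   [neg-or-rule on 1]
3. not (Box a implies Dia Box a), w0   [neg-or-rule on 1]
4. Box a, w0   [neg-implies-rule on 3]
5. not Dia Box a, w0   [neg-implies-rule on 3]
6. a, w0   [Box-rule on 4 via w0Rw0]
7. not Box a, w0   [neg-Dia-rule on 5 via w0Rw0]
8. not c, w0   [neg-and-rule on 2 (branches; this branch)]
9. not a, w1   [neg-Box-rule on 7: fresh world w1, w0Rw1]
10. a, w1   [Box-rule on 4 via w0Rw1]
Accessibility: w0Rw0, w0Rw1, w1Rw0, w1Rw1
Branch closes: a and not a both at w1.
Every branch of the negation's tableau closes; the branch above is one of them.

Valid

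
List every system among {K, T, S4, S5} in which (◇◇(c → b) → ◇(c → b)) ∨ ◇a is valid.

S4-tableau for the negation ¬((◇◇(c → b) → ◇(c → b)) ∨ ◇a):
1. ¬((◇◇(c → b) → ◇(c → b)) ∨ ◇a), w0
2. ¬(◇◇(c → b) → ◇(c → b)), w0
3. ¬◇a, w0
4. ◇◇(c → b), w0
5. ¬◇(c → b), w0
6. ¬a, w0
7. ¬(c → b), w0
8. c, w0
9. ¬b, w0
10. ◇(c → b), w1
11. ¬a, w1
12. ¬(c → b), w1
13. c, w1
14. ¬b, w1
15. c → b, w2
16. ¬a, w2
17. ¬(c → b), w2
18. c, w2
19. ¬b, w2
20. b, w2
Accessibility: w0Rw0, w0Rw1, w0Rw2, w1Rw1, w1Rw2, w2Rw2
Branch closes: b and ¬b both at w2.
Every branch closes (one shown): valid in S4, hence also in S5 (every theorem of S4 is a theorem of S5).
T-tableau for the negation ¬((◇◇(c → b) → ◇(c → b)) ∨ ◇a):
1. ¬((◇◇(c → b) → ◇(c → b)) ∨ ◇a), w0
2. ¬(◇◇(c → b) → ◇(c → b)), w0
3. ¬◇a, w0
4. ◇◇(c → b), w0
5. ¬◇(c → b), w0
6. ¬a, w0
7. ¬(c → b), w0
8. c, w0
9. ¬b, w0
10. ◇(c → b), w1
11. ¬a, w1
12. ¬(c → b), w1
13. c, w1
14. ¬b, w1
15. c → b, w2
16. b, w2
Accessibility: w0Rw0, w0Rw1, w1Rw1, w1Rw2, w2Rw2
Complete open branch: countermodel on a T-frame, so not valid in T, nor in K (the same frame is also a K-frame).

S4, S5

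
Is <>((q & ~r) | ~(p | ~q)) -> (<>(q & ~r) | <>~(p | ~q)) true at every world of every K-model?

Tableau for the negation ~(<>((q & ~r) | ~(p | ~q)) -> (<>(q & ~r) | <>~(p | ~q))):
1. ~(<>((q & ~r) | ~(p | ~q)) -> (<>(q & ~r) | <>~(p | ~q))), 0
2. <>((q & ~r) | ~(p | ~q)), 0
3. ~(<>(q & ~r) | <>~(p | ~q)), 0
4. ~<>(q & ~r), 0
5. ~<>~(p | ~q), 0
6. (q & ~r) | ~(p | ~q), 1
7. ~(q & ~r), 1
8. p | ~q, 1
9. ~(p | ~q), 1
10. ~p, 1
11. q, 1
12. r, 1
13. ~q, 1
Accessibility: 0R1
Branch closes: q and ~q both at 1.
Every branch of the negation's tableau closes; the branch above is one of them.

Valid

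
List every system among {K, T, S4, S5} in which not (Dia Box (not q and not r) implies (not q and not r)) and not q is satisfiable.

S5-tableau for the formula:
1. not (Dia Box (not q and not r) implies (not q and not r)) and not q, 0
2. not (Dia Box (not q and not r) implies (not q and not r)), 0
3. not q, 0
4. Dia Box (not q and not r), 0
5. not (not q and not r), 0
6. r, 0
7. Box (not q and not r), 1
8. not q and not r, 0
9. not r, 0
Accessibility: 0R0, 0R1, 1R0, 1R1
Branch closes: r and not r both at 0.
Every branch closes (one shown): unsatisfiable in S5.
S4-tableau for the formula:
1. not (Dia Box (not q and not r) implies (not q and not r)) and not q, 0
2. not (Dia Box (not q and not r) implies (not q and not r)), 0
3. not q, 0
4. Dia Box (not q and not r), 0
5. not (not q and not r), 0
6. r, 0
7. Box (not q and not r), 1
8. not q and not r, 1
9. not q, 1
10. not r, 1
Accessibility: 0R0, 0R1, 1R1
Complete open branch: satisfiable in S4, hence also in K, T (this S4-model is also a K-model and a T-model).

K, T, S4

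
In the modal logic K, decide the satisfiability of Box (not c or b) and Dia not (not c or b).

No, unsatisfiable

1. Box (not c or b) and Dia not (not c or b), w0
2. Box (not c or b), w0   [and-rule on 1]
3. Dia not (not c or b), w0   [and-rule on 1]
4. not (not c or b), w1   [Dia-rule on 3: fresh world w1, w0Rw1]
5. c, w1   [neg-or-rule on 4]
6. not b, w1   [neg-or-rule on 4]
7. not c or b, w1   [Box-rule on 2 via w0Rw1]
8. b, w1   [or-rule on 7 (branches; this branch)]
Accessibility: w0Rw1
Branch closes: b and not b both at w1.
(One branch shown.) All branches close.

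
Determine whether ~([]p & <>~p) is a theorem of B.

Tableau for the negation []p & <>~p:
1. []p & <>~p, u
2. []p, u   [&-rule on 1]
3. <>~p, u   [&-rule on 1]
4. p, u   [[]-rule on 2 via uRu]
5. ~p, v   [<>-rule on 3: fresh world v, uRv]
6. p, v   [[]-rule on 2 via uRv]
Accessibility: uRu, uRv, vRu, vRv
Branch closes: p and ~p both at v.
All branches of the negation close; one closing branch shown above.

Yes, valid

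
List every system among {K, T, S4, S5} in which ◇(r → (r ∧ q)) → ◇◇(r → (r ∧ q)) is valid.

T, S4, S5

T-tableau for the negation ¬(◇(r → (r ∧ q)) → ◇◇(r → (r ∧ q))):
1. ¬(◇(r → (r ∧ q)) → ◇◇(r → (r ∧ q))), u
2. ◇(r → (r ∧ q)), u
3. ¬◇◇(r → (r ∧ q)), u
4. ¬◇(r → (r ∧ q)), u
5. ¬(r → (r ∧ q)), u
6. r, u
7. ¬(r ∧ q), u
8. ¬q, u
9. r → (r ∧ q), v
10. ¬◇(r → (r ∧ q)), v
11. ¬(r → (r ∧ q)), v
12. r, v
13. ¬(r ∧ q), v
14. r ∧ q, v
15. q, v
16. ¬q, v
Accessibility: uRu, uRv, vRv
Branch closes: q and ¬q both at v.
Every branch closes (one shown): valid in T, hence also in S4, S5 (every theorem of T is a theorem of S4 and S5).
K-tableau for the negation ¬(◇(r → (r ∧ q)) → ◇◇(r → (r ∧ q))):
1. ¬(◇(r → (r ∧ q)) → ◇◇(r → (r ∧ q))), u
2. ◇(r → (r ∧ q)), u
3. ¬◇◇(r → (r ∧ q)), u
4. r → (r ∧ q), v
5. ¬◇(r → (r ∧ q)), v
6. r ∧ q, v
7. r, v
8. q, v
Accessibility: uRv
Complete open branch: countermodel on a K-frame, so not valid in K.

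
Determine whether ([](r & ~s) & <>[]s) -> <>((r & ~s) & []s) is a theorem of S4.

Valid in S4

Tableau for the negation ~(([](r & ~s) & <>[]s) -> <>((r & ~s) & []s)):
1. ~(([](r & ~s) & <>[]s) -> <>((r & ~s) & []s)), 0
2. [](r & ~s) & <>[]s, 0   [~->-rule on 1]
3. ~<>((r & ~s) & []s), 0   [~->-rule on 1]
4. [](r & ~s), 0   [&-rule on 2]
5. <>[]s, 0   [&-rule on 2]
6. ~((r & ~s) & []s), 0   [~<>-rule on 3 via 0R0]
7. r & ~s, 0   [[]-rule on 4 via 0R0]
8. r, 0   [&-rule on 7]
9. ~s, 0   [&-rule on 7]
10. ~[]s, 0   [~&-rule on 6 (branches; this branch)]
11. []s, 1   [<>-rule on 5: fresh world 1, 0R1]
12. ~((r & ~s) & []s), 1   [~<>-rule on 3 via 0R1]
13. r & ~s, 1   [[]-rule on 4 via 0R1]
14. r, 1   [&-rule on 13]
15. ~s, 1   [&-rule on 13]
16. s, 1   [[]-rule on 11 via 1R1]
Accessibility: 0R0, 0R1, 1R1
Branch closes: s and ~s both at 1.
Every branch of the negation's tableau closes; the branch above is one of them.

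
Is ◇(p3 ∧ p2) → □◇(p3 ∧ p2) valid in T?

Tableau for the negation ¬(◇(p3 ∧ p2) → □◇(p3 ∧ p2)):
1. ¬(◇(p3 ∧ p2) → □◇(p3 ∧ p2)), u
2. ◇(p3 ∧ p2), u   [¬→-rule on 1]
3. ¬□◇(p3 ∧ p2), u   [¬→-rule on 1]
4. p3 ∧ p2, v   [◇-rule on 2: fresh world v, uRv]
5. p3, v   [∧-rule on 4]
6. p2, v   [∧-rule on 4]
7. ¬◇(p3 ∧ p2), w   [¬□-rule on 3: fresh world w, uRw]
8. ¬(p3 ∧ p2), w   [¬◇-rule on 7 via wRw]
9. ¬p2, w   [¬∧-rule on 8 (branches; this branch)]
Accessibility: uRu, uRv, uRw, vRv, wRw
The negation has an open branch (countermodel exists).

Not valid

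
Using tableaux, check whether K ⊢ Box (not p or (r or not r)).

Tableau for the negation not Box (not p or (r or not r)):
1. not Box (not p or (r or not r)), w0
2. not (not p or (r or not r)), w1   [neg-Box-rule on 1: fresh world w1, w0Rw1]
3. p, w1   [neg-or-rule on 2]
4. not (r or not r), w1   [neg-or-rule on 2]
5. not r, w1   [neg-or-rule on 4]
6. r, w1   [neg-or-rule on 4]
Accessibility: w0Rw1
Branch closes: r and not r both at w1.
Every branch of the negation's tableau closes; the branch above is one of them.

Yes, valid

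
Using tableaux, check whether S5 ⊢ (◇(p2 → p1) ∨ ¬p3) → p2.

Tableau for the negation ¬((◇(p2 → p1) ∨ ¬p3) → p2):
1. ¬((◇(p2 → p1) ∨ ¬p3) → p2), u
2. ◇(p2 → p1) ∨ ¬p3, u
3. ¬p2, u
4. ¬p3, u
Accessibility: uRu
The negation has an open branch (countermodel exists).

Not valid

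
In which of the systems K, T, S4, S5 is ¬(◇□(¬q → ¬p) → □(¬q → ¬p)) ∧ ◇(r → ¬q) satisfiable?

S4-tableau for the formula:
1. ¬(◇□(¬q → ¬p) → □(¬q → ¬p)) ∧ ◇(r → ¬q), u
2. ¬(◇□(¬q → ¬p) → □(¬q → ¬p)), u
3. ◇(r → ¬q), u
4. ◇□(¬q → ¬p), u
5. ¬□(¬q → ¬p), u
6. r → ¬q, v
7. ¬q, v
8. □(¬q → ¬p), w
9. ¬q → ¬p, w
10. ¬p, w
11. ¬(¬q → ¬p), x
12. ¬q, x
13. p, x
Accessibility: uRu, uRv, uRw, uRx, vRv, wRw, xRx
Complete open branch: satisfiable in S4, hence also in K, T (this S4-model is also a K-model and a T-model).
S5-tableau for the formula:
1. ¬(◇□(¬q → ¬p) → □(¬q → ¬p)) ∧ ◇(r → ¬q), u
2. ¬(◇□(¬q → ¬p) → □(¬q → ¬p)), u
3. ◇(r → ¬q), u
4. ◇□(¬q → ¬p), u
5. ¬□(¬q → ¬p), u
6. r → ¬q, v
7. ¬q, v
8. □(¬q → ¬p), w
9. ¬q → ¬p, u
10. ¬q → ¬p, v
11. ¬q → ¬p, w
12. ¬p, u
13. ¬p, v
14. ¬p, w
15. ¬(¬q → ¬p), x
16. ¬q, x
17. p, x
18. ¬q → ¬p, x
19. ¬p, x
Accessibility: uRu, uRv, uRw, uRx, vRu, vRv, vRw, vRx, wRu, wRv, wRw, wRx, xRu, xRv, xRw, xRx
Branch closes: p and ¬p both at x.
Every branch closes (one shown): unsatisfiable in S5.

K, T, S4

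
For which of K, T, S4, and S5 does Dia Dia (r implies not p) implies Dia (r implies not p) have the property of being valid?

S4, S5

S4-tableau for the negation not (Dia Dia (r implies not p) implies Dia (r implies not p)):
1. not (Dia Dia (r implies not p) implies Dia (r implies not p)), 0
2. Dia Dia (r implies not p), 0   [neg-implies-rule on 1]
3. not Dia (r implies not p), 0   [neg-implies-rule on 1]
4. not (r implies not p), 0   [neg-Dia-rule on 3 via 0R0]
5. r, 0   [neg-implies-rule on 4]
6. p, 0   [neg-implies-rule on 4]
7. Dia (r implies not p), 1   [Dia-rule on 2: fresh world 1, 0R1]
8. not (r implies not p), 1   [neg-Dia-rule on 3 via 0R1]
9. r, 1   [neg-implies-rule on 8]
10. p, 1   [neg-implies-rule on 8]
11. r implies not p, 2   [Dia-rule on 7: fresh world 2, 1R2]
12. not (r implies not p), 2   [neg-Dia-rule on 3 via 0R2]
13. r, 2   [neg-implies-rule on 12]
14. p, 2   [neg-implies-rule on 12]
15. not p, 2   [implies-rule on 11 (branches; this branch)]
Accessibility: 0R0, 0R1, 0R2, 1R1, 1R2, 2R2
Branch closes: p and not p both at 2.
Every branch closes (one shown): valid in S4, hence also in S5 (every theorem of S4 is a theorem of S5).
T-tableau for the negation not (Dia Dia (r implies not p) implies Dia (r implies not p)):
1. not (Dia Dia (r implies not p) implies Dia (r implies not p)), 0
2. Dia Dia (r implies not p), 0   [neg-implies-rule on 1]
3. not Dia (r implies not p), 0   [neg-implies-rule on 1]
4. not (r implies not p), 0   [neg-Dia-rule on 3 via 0R0]
5. r, 0   [neg-implies-rule on 4]
6. p, 0   [neg-implies-rule on 4]
7. Dia (r implies not p), 1   [Dia-rule on 2: fresh world 1, 0R1]
8. not (r implies not p), 1   [neg-Dia-rule on 3 via 0R1]
9. r, 1   [neg-implies-rule on 8]
10. p, 1   [neg-implies-rule on 8]
11. r implies not p, 2   [Dia-rule on 7: fresh world 2, 1R2]
12. not p, 2   [implies-rule on 11 (branches; this branch)]
Accessibility: 0R0, 0R1, 1R1, 1R2, 2R2
Complete open branch: countermodel on a T-frame, so not valid in T, nor in K (the same frame is also a K-frame).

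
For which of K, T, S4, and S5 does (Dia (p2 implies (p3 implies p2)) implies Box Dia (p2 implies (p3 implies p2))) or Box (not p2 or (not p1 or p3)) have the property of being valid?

K-tableau for the negation not ((Dia (p2 implies (p3 implies p2)) implies Box Dia (p2 implies (p3 implies p2))) or Box (not p2 or (not p1 or p3))):
1. not ((Dia (p2 implies (p3 implies p2)) implies Box Dia (p2 implies (p3 implies p2))) or Box (not p2 or (not p1 or p3))), w0
2. not (Dia (p2 implies (p3 implies p2)) implies Box Dia (p2 implies (p3 implies p2))), w0
3. not Box (not p2 or (not p1 or p3)), w0
4. Dia (p2 implies (p3 implies p2)), w0
5. not Box Dia (p2 implies (p3 implies p2)), w0
6. not (not p2 or (not p1 or p3)), w1
7. p2, w1
8. not (not p1 or p3), w1
9. p1, w1
10. not p3, w1
11. p2 implies (p3 implies p2), w2
12. p3 implies p2, w2
13. p2, w2
14. not Dia (p2 implies (p3 implies p2)), w3
Accessibility: w0Rw1, w0Rw2, w0Rw3
Complete open branch: countermodel on a K-frame, so not valid in K.
T-tableau for the negation not ((Dia (p2 implies (p3 implies p2)) implies Box Dia (p2 implies (p3 implies p2))) or Box (not p2 or (not p1 or p3))):
1. not ((Dia (p2 implies (p3 implies p2)) implies Box Dia (p2 implies (p3 implies p2))) or Box (not p2 or (not p1 or p3))), w0
2. not (Dia (p2 implies (p3 implies p2)) implies Box Dia (p2 implies (p3 implies p2))), w0
3. not Box (not p2 or (not p1 or p3)), w0
4. Dia (p2 implies (p3 implies p2)), w0
5. not Box Dia (p2 implies (p3 implies p2)), w0
6. not (not p2 or (not p1 or p3)), w1
7. p2, w1
8. not (not p1 or p3), w1
9. p1, w1
10. not p3, w1
11. p2 implies (p3 implies p2), w2
12. p3 implies p2, w2
13. p2, w2
14. not Dia (p2 implies (p3 implies p2)), w3
15. not (p2 implies (p3 implies p2)), w3
16. p2, w3
17. not (p3 implies p2), w3
18. p3, w3
19. not p2, w3
Accessibility: w0Rw0, w0Rw1, w0Rw2, w0Rw3, w1Rw1, w2Rw2, w3Rw3
Branch closes: p2 and not p2 both at w3.
Every branch closes (one shown): valid in T, hence also in S4, S5 (every theorem of T is a theorem of S4 and S5).

T, S4, S5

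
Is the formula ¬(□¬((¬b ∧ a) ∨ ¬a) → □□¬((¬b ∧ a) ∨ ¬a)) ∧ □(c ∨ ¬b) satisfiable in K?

1. ¬(□¬((¬b ∧ a) ∨ ¬a) → □□¬((¬b ∧ a) ∨ ¬a)) ∧ □(c ∨ ¬b), 0
2. ¬(□¬((¬b ∧ a) ∨ ¬a) → □□¬((¬b ∧ a) ∨ ¬a)), 0
3. □(c ∨ ¬b), 0
4. □¬((¬b ∧ a) ∨ ¬a), 0
5. ¬□□¬((¬b ∧ a) ∨ ¬a), 0
6. ¬□¬((¬b ∧ a) ∨ ¬a), 1
7. c ∨ ¬b, 1
8. ¬((¬b ∧ a) ∨ ¬a), 1
9. ¬(¬b ∧ a), 1
10. a, 1
11. c, 1
12. b, 1
13. (¬b ∧ a) ∨ ¬a, 2
14. ¬a, 2
Accessibility: 0R1, 1R2

Yes, satisfiable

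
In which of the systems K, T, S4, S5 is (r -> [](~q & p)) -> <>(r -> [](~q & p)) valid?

T-tableau for the negation ~((r -> [](~q & p)) -> <>(r -> [](~q & p))):
1. ~((r -> [](~q & p)) -> <>(r -> [](~q & p))), w0
2. r -> [](~q & p), w0
3. ~<>(r -> [](~q & p)), w0
4. ~(r -> [](~q & p)), w0
5. r, w0
6. ~[](~q & p), w0
7. [](~q & p), w0
8. ~q & p, w0
9. ~q, w0
10. p, w0
11. ~(~q & p), w1
12. ~(r -> [](~q & p)), w1
13. r, w1
14. ~[](~q & p), w1
15. ~q & p, w1
16. ~q, w1
17. p, w1
18. ~p, w1
Accessibility: w0Rw0, w0Rw1, w1Rw1
Branch closes: p and ~p both at w1.
Every branch closes (one shown): valid in T, hence also in S4, S5 (every theorem of T is a theorem of S4 and S5).
K-tableau for the negation ~((r -> [](~q & p)) -> <>(r -> [](~q & p))):
1. ~((r -> [](~q & p)) -> <>(r -> [](~q & p))), w0
2. r -> [](~q & p), w0
3. ~<>(r -> [](~q & p)), w0
4. [](~q & p), w0
Complete open branch: countermodel on a K-frame, so not valid in K.

T, S4, S5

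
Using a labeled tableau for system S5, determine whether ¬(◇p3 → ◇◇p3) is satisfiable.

1. ¬(◇p3 → ◇◇p3), 0
2. ◇p3, 0   [¬→-rule on 1]
3. ¬◇◇p3, 0   [¬→-rule on 1]
4. ¬◇p3, 0   [¬◇-rule on 3 via 0R0]
5. ¬p3, 0   [¬◇-rule on 4 via 0R0]
6. p3, 1   [◇-rule on 2: fresh world 1, 0R1]
7. ¬◇p3, 1   [¬◇-rule on 3 via 0R1]
8. ¬p3, 1   [¬◇-rule on 4 via 0R1]
Accessibility: 0R0, 0R1, 1R0, 1R1
Branch closes: p3 and ¬p3 both at 1.
All branches of the tableau close; one closing branch shown above.

Unsatisfiable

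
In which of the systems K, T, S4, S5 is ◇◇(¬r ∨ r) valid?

T, S4, S5

K-tableau for the negation ¬◇◇(¬r ∨ r):
1. ¬◇◇(¬r ∨ r), u
Complete open branch: countermodel on a K-frame, so not valid in K.
T-tableau for the negation ¬◇◇(¬r ∨ r):
1. ¬◇◇(¬r ∨ r), u
2. ¬◇(¬r ∨ r), u
3. ¬(¬r ∨ r), u
4. r, u
5. ¬r, u
Accessibility: uRu
Branch closes: r and ¬r both at u.
Every branch closes (one shown): valid in T, hence also in S4, S5 (every theorem of T is a theorem of S4 and S5).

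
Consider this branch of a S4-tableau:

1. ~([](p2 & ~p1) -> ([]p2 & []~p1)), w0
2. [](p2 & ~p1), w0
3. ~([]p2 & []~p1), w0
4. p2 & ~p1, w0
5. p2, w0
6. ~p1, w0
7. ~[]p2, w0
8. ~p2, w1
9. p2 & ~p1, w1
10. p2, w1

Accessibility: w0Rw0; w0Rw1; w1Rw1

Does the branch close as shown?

Yes, closed

Both p2 and ~p2 appear at w1.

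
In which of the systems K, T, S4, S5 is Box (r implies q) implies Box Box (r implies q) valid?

S4, S5

T-tableau for the negation not (Box (r implies q) implies Box Box (r implies q)):
1. not (Box (r implies q) implies Box Box (r implies q)), u
2. Box (r implies q), u   [neg-implies-rule on 1]
3. not Box Box (r implies q), u   [neg-implies-rule on 1]
4. r implies q, u   [Box-rule on 2 via uRu]
5. q, u   [implies-rule on 4 (branches; this branch)]
6. not Box (r implies q), v   [neg-Box-rule on 3: fresh world v, uRv]
7. r implies q, v   [Box-rule on 2 via uRv]
8. q, v   [implies-rule on 7 (branches; this branch)]
9. not (r implies q), w   [neg-Box-rule on 6: fresh world w, vRw]
10. r, w   [neg-implies-rule on 9]
11. not q, w   [neg-implies-rule on 9]
Accessibility: uRu, uRv, vRv, vRw, wRw
Complete open branch: countermodel on a T-frame, so not valid in T, nor in K (the same frame is also a K-frame).
S4-tableau for the negation not (Box (r implies q) implies Box Box (r implies q)):
1. not (Box (r implies q) implies Box Box (r implies q)), u
2. Box (r implies q), u   [neg-implies-rule on 1]
3. not Box Box (r implies q), u   [neg-implies-rule on 1]
4. r implies q, u   [Box-rule on 2 via uRu]
5. q, u   [implies-rule on 4 (branches; this branch)]
6. not Box (r implies q), v   [neg-Box-rule on 3: fresh world v, uRv]
7. r implies q, v   [Box-rule on 2 via uRv]
8. q, v   [implies-rule on 7 (branches; this branch)]
9. not (r implies q), w   [neg-Box-rule on 6: fresh world w, vRw]
10. r, w   [neg-implies-rule on 9]
11. not q, w   [neg-implies-rule on 9]
12. r implies q, w   [Box-rule on 2 via uRw]
13. q, w   [implies-rule on 12 (branches; this branch)]
Accessibility: uRu, uRv, uRw, vRv, vRw, wRw
Branch closes: q and not q both at w.
Every branch closes (one shown): valid in S4, hence also in S5 (every theorem of S4 is a theorem of S5).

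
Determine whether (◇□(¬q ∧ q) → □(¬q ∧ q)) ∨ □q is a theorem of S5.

Tableau for the negation ¬((◇□(¬q ∧ q) → □(¬q ∧ q)) ∨ □q):
1. ¬((◇□(¬q ∧ q) → □(¬q ∧ q)) ∨ □q), 0
2. ¬(◇□(¬q ∧ q) → □(¬q ∧ q)), 0   [¬∨-rule on 1]
3. ¬□q, 0   [¬∨-rule on 1]
4. ◇□(¬q ∧ q), 0   [¬→-rule on 2]
5. ¬□(¬q ∧ q), 0   [¬→-rule on 2]
6. ¬q, 1   [¬□-rule on 3: fresh world 1, 0R1]
7. □(¬q ∧ q), 2   [◇-rule on 4: fresh world 2, 0R2]
8. ¬q ∧ q, 0   [□-rule on 7 via 2R0]
9. ¬q, 0   [∧-rule on 8]
10. q, 0   [∧-rule on 8]
Accessibility: 0R0, 0R1, 0R2, 1R0, 1R1, 1R2, 2R0, 2R1, 2R2
Branch closes: q and ¬q both at 0.
Every branch of the negation's tableau closes; the branch above is one of them.

Valid in S5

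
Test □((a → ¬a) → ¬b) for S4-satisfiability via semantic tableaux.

Satisfiable (open branch found)

1. □((a → ¬a) → ¬b), u
2. (a → ¬a) → ¬b, u
3. ¬b, u
Accessibility: uRu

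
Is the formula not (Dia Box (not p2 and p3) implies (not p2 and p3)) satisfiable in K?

Satisfiable

1. not (Dia Box (not p2 and p3) implies (not p2 and p3)), u
2. Dia Box (not p2 and p3), u   [neg-implies-rule on 1]
3. not (not p2 and p3), u   [neg-implies-rule on 1]
4. not p3, u   [neg-and-rule on 3 (branches; this branch)]
5. Box (not p2 and p3), v   [Dia-rule on 2: fresh world v, uRv]
Accessibility: uRv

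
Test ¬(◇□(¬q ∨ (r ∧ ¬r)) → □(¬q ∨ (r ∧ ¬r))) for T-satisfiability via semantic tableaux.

Satisfiable

1. ¬(◇□(¬q ∨ (r ∧ ¬r)) → □(¬q ∨ (r ∧ ¬r))), w0
2. ◇□(¬q ∨ (r ∧ ¬r)), w0
3. ¬□(¬q ∨ (r ∧ ¬r)), w0
4. □(¬q ∨ (r ∧ ¬r)), w1
5. ¬q ∨ (r ∧ ¬r), w1
6. ¬q, w1
7. ¬(¬q ∨ (r ∧ ¬r)), w2
8. q, w2
9. ¬(r ∧ ¬r), w2
10. r, w2
Accessibility: w0Rw0, w0Rw1, w0Rw2, w1Rw1, w2Rw2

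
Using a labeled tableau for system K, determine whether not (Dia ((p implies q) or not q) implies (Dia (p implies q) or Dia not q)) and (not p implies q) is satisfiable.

Unsatisfiable

1. not (Dia ((p implies q) or not q) implies (Dia (p implies q) or Dia not q)) and (not p implies q), w0
2. not (Dia ((p implies q) or not q) implies (Dia (p implies q) or Dia not q)), w0
3. not p implies q, w0
4. Dia ((p implies q) or not q), w0
5. not (Dia (p implies q) or Dia not q), w0
6. not Dia (p implies q), w0
7. not Dia not q, w0
8. q, w0
9. (p implies q) or not q, w1
10. not (p implies q), w1
11. p, w1
12. not q, w1
13. q, w1
Accessibility: w0Rw1
Branch closes: q and not q both at w1.
Every branch closes; the branch above is one of them.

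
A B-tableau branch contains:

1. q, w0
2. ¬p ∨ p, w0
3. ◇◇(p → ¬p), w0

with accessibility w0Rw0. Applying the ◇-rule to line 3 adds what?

a fresh world w1 with w0Rw1, and ◇(p → ¬p) at w1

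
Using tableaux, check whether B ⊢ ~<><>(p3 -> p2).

Invalid (countermodel exists)

Tableau for the negation <><>(p3 -> p2):
1. <><>(p3 -> p2), w0
2. <>(p3 -> p2), w1
3. p3 -> p2, w2
4. p2, w2
Accessibility: w0Rw0, w0Rw1, w1Rw0, w1Rw1, w1Rw2, w2Rw1, w2Rw2
The negation has an open branch (countermodel exists).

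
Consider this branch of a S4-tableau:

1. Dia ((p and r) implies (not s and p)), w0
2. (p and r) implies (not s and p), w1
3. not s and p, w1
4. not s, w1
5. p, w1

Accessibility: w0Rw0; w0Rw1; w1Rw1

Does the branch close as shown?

No world carries both an atom and its negation.

No, open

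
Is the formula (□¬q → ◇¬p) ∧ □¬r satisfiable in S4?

1. (□¬q → ◇¬p) ∧ □¬r, w0
2. □¬q → ◇¬p, w0   [∧-rule on 1]
3. □¬r, w0   [∧-rule on 1]
4. ¬r, w0   [□-rule on 3 via w0Rw0]
5. ◇¬p, w0   [→-rule on 2 (branches; this branch)]
6. ¬p, w1   [◇-rule on 5: fresh world w1, w0Rw1]
7. ¬r, w1   [□-rule on 3 via w0Rw1]
Accessibility: w0Rw0, w0Rw1, w1Rw1

Satisfiable (open branch found)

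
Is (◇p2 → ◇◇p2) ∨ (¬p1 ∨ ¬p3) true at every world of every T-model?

Valid

Tableau for the negation ¬((◇p2 → ◇◇p2) ∨ (¬p1 ∨ ¬p3)):
1. ¬((◇p2 → ◇◇p2) ∨ (¬p1 ∨ ¬p3)), 0
2. ¬(◇p2 → ◇◇p2), 0
3. ¬(¬p1 ∨ ¬p3), 0
4. ◇p2, 0
5. ¬◇◇p2, 0
6. p1, 0
7. p3, 0
8. ¬◇p2, 0
9. ¬p2, 0
10. p2, 1
11. ¬◇p2, 1
12. ¬p2, 1
Accessibility: 0R0, 0R1, 1R1
Branch closes: p2 and ¬p2 both at 1.
All branches of the negation close; one closing branch shown above.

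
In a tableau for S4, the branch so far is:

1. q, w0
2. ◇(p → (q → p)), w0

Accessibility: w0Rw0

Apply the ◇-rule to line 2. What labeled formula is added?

a fresh world w1 with w0Rw1, and p → (q → p) at w1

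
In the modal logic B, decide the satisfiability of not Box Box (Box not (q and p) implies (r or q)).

1. not Box Box (Box not (q and p) implies (r or q)), 0
2. not Box (Box not (q and p) implies (r or q)), 1   [neg-Box-rule on 1: fresh world 1, 0R1]
3. not (Box not (q and p) implies (r or q)), 2   [neg-Box-rule on 2: fresh world 2, 1R2]
4. Box not (q and p), 2   [neg-implies-rule on 3]
5. not (r or q), 2   [neg-implies-rule on 3]
6. not r, 2   [neg-or-rule on 5]
7. not q, 2   [neg-or-rule on 5]
8. not (q and p), 1   [Box-rule on 4 via 2R1]
9. not (q and p), 2   [Box-rule on 4 via 2R2]
10. not p, 1   [neg-and-rule on 8 (branches; this branch)]
11. not p, 2   [neg-and-rule on 9 (branches; this branch)]
Accessibility: 0R0, 0R1, 1R0, 1R1, 1R2, 2R1, 2R2

Yes, satisfiable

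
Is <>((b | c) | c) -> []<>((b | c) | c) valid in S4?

No, not valid

Tableau for the negation ~(<>((b | c) | c) -> []<>((b | c) | c)):
1. ~(<>((b | c) | c) -> []<>((b | c) | c)), 0
2. <>((b | c) | c), 0
3. ~[]<>((b | c) | c), 0
4. (b | c) | c, 1
5. c, 1
6. ~<>((b | c) | c), 2
7. ~((b | c) | c), 2
8. ~(b | c), 2
9. ~c, 2
10. ~b, 2
Accessibility: 0R0, 0R1, 0R2, 1R1, 2R2
The negation has an open branch (countermodel exists).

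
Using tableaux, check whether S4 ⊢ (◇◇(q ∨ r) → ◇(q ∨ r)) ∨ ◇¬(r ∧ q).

Tableau for the negation ¬((◇◇(q ∨ r) → ◇(q ∨ r)) ∨ ◇¬(r ∧ q)):
1. ¬((◇◇(q ∨ r) → ◇(q ∨ r)) ∨ ◇¬(r ∧ q)), w0
2. ¬(◇◇(q ∨ r) → ◇(q ∨ r)), w0
3. ¬◇¬(r ∧ q), w0
4. ◇◇(q ∨ r), w0
5. ¬◇(q ∨ r), w0
6. r ∧ q, w0
7. r, w0
8. q, w0
9. ¬(q ∨ r), w0
10. ¬q, w0
11. ¬r, w0
Accessibility: w0Rw0
Branch closes: q and ¬q both at w0.
Every branch of the negation's tableau closes; the branch above is one of them.

Valid in S4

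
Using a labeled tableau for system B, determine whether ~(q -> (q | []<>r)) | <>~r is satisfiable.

1. ~(q -> (q | []<>r)) | <>~r, u
2. <>~r, u
3. ~r, v
Accessibility: uRu, uRv, vRu, vRv

Satisfiable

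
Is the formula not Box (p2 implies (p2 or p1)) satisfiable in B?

Unsatisfiable

1. not Box (p2 implies (p2 or p1)), w0
2. not (p2 implies (p2 or p1)), w1   [neg-Box-rule on 1: fresh world w1, w0Rw1]
3. p2, w1   [neg-implies-rule on 2]
4. not (p2 or p1), w1   [neg-implies-rule on 2]
5. not p2, w1   [neg-or-rule on 4]
6. not p1, w1   [neg-or-rule on 4]
Accessibility: w0Rw0, w0Rw1, w1Rw0, w1Rw1
Branch closes: p2 and not p2 both at w1.
(One branch shown.) All branches close.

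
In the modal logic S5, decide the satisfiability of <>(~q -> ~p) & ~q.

Yes, satisfiable

1. <>(~q -> ~p) & ~q, w0
2. <>(~q -> ~p), w0
3. ~q, w0
4. ~q -> ~p, w1
5. ~p, w1
Accessibility: w0Rw0, w0Rw1, w1Rw0, w1Rw1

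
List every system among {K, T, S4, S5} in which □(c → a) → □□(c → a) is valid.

S4, S5

S4-tableau for the negation ¬(□(c → a) → □□(c → a)):
1. ¬(□(c → a) → □□(c → a)), w0
2. □(c → a), w0
3. ¬□□(c → a), w0
4. c → a, w0
5. a, w0
6. ¬□(c → a), w1
7. c → a, w1
8. a, w1
9. ¬(c → a), w2
10. c, w2
11. ¬a, w2
12. c → a, w2
13. a, w2
Accessibility: w0Rw0, w0Rw1, w0Rw2, w1Rw1, w1Rw2, w2Rw2
Branch closes: a and ¬a both at w2.
Every branch closes (one shown): valid in S4, hence also in S5 (every theorem of S4 is a theorem of S5).
T-tableau for the negation ¬(□(c → a) → □□(c → a)):
1. ¬(□(c → a) → □□(c → a)), w0
2. □(c → a), w0
3. ¬□□(c → a), w0
4. c → a, w0
5. a, w0
6. ¬□(c → a), w1
7. c → a, w1
8. a, w1
9. ¬(c → a), w2
10. c, w2
11. ¬a, w2
Accessibility: w0Rw0, w0Rw1, w1Rw1, w1Rw2, w2Rw2
Complete open branch: countermodel on a T-frame, so not valid in T, nor in K (the same frame is also a K-frame).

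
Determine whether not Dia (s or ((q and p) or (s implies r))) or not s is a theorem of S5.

Tableau for the negation not (not Dia (s or ((q and p) or (s implies r))) or not s):
1. not (not Dia (s or ((q and p) or (s implies r))) or not s), u
2. Dia (s or ((q and p) or (s implies r))), u
3. s, u
4. s or ((q and p) or (s implies r)), v
5. (q and p) or (s implies r), v
6. s implies r, v
7. r, v
Accessibility: uRu, uRv, vRu, vRv
The negation has an open branch (countermodel exists).

Invalid (countermodel exists)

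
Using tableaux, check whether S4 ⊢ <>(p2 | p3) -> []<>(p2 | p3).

Tableau for the negation ~(<>(p2 | p3) -> []<>(p2 | p3)):
1. ~(<>(p2 | p3) -> []<>(p2 | p3)), u
2. <>(p2 | p3), u   [~->-rule on 1]
3. ~[]<>(p2 | p3), u   [~->-rule on 1]
4. p2 | p3, v   [<>-rule on 2: fresh world v, uRv]
5. p3, v   [|-rule on 4 (branches; this branch)]
6. ~<>(p2 | p3), w   [~[]-rule on 3: fresh world w, uRw]
7. ~(p2 | p3), w   [~<>-rule on 6 via wRw]
8. ~p2, w   [~|-rule on 7]
9. ~p3, w   [~|-rule on 7]
Accessibility: uRu, uRv, uRw, vRv, wRw
The negation has an open branch (countermodel exists).

No, not valid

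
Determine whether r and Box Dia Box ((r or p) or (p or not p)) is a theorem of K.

Tableau for the negation not (r and Box Dia Box ((r or p) or (p or not p))):
1. not (r and Box Dia Box ((r or p) or (p or not p))), u
2. not Box Dia Box ((r or p) or (p or not p)), u
3. not Dia Box ((r or p) or (p or not p)), v
Accessibility: uRv
The negation has an open branch (countermodel exists).

Invalid (countermodel exists)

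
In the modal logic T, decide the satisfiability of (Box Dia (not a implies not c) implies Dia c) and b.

1. (Box Dia (not a implies not c) implies Dia c) and b, u
2. Box Dia (not a implies not c) implies Dia c, u   [and-rule on 1]
3. b, u   [and-rule on 1]
4. Dia c, u   [implies-rule on 2 (branches; this branch)]
5. c, v   [Dia-rule on 4: fresh world v, uRv]
Accessibility: uRu, uRv, vRv

Yes, satisfiable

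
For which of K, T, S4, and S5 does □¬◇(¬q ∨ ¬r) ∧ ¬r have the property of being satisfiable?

K-tableau for the formula:
1. □¬◇(¬q ∨ ¬r) ∧ ¬r, u
2. □¬◇(¬q ∨ ¬r), u
3. ¬r, u
Complete open branch: satisfiable in K.
T-tableau for the formula:
1. □¬◇(¬q ∨ ¬r) ∧ ¬r, u
2. □¬◇(¬q ∨ ¬r), u
3. ¬r, u
4. ¬◇(¬q ∨ ¬r), u
5. ¬(¬q ∨ ¬r), u
6. q, u
7. r, u
Accessibility: uRu
Branch closes: r and ¬r both at u.
Every branch closes (one shown): unsatisfiable in T, hence also in S4, S5 (every S4/S5-frame is a T-frame).

K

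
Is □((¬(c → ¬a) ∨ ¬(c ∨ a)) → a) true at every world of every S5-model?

Tableau for the negation ¬□((¬(c → ¬a) ∨ ¬(c ∨ a)) → a):
1. ¬□((¬(c → ¬a) ∨ ¬(c ∨ a)) → a), u
2. ¬((¬(c → ¬a) ∨ ¬(c ∨ a)) → a), v
3. ¬(c → ¬a) ∨ ¬(c ∨ a), v
4. ¬a, v
5. ¬(c ∨ a), v
6. ¬c, v
Accessibility: uRu, uRv, vRu, vRv
The negation has an open branch (countermodel exists).

No, not valid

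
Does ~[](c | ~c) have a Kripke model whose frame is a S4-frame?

1. ~[](c | ~c), 0
2. ~(c | ~c), 1   [~[]-rule on 1: fresh world 1, 0R1]
3. ~c, 1   [~|-rule on 2]
4. c, 1   [~|-rule on 2]
Accessibility: 0R0, 0R1, 1R1
Branch closes: c and ~c both at 1.
Every branch closes; the branch above is one of them.

No, unsatisfiable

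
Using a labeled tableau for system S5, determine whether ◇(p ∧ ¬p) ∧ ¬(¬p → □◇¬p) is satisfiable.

Unsatisfiable

1. ◇(p ∧ ¬p) ∧ ¬(¬p → □◇¬p), u
2. ◇(p ∧ ¬p), u
3. ¬(¬p → □◇¬p), u
4. ¬p, u
5. ¬□◇¬p, u
6. p ∧ ¬p, v
7. p, v
8. ¬p, v
Accessibility: uRu, uRv, vRu, vRv
Branch closes: p and ¬p both at v.
(One branch shown.) All branches close.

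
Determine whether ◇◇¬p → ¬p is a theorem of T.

Tableau for the negation ¬(◇◇¬p → ¬p):
1. ¬(◇◇¬p → ¬p), 0
2. ◇◇¬p, 0   [¬→-rule on 1]
3. p, 0   [¬→-rule on 1]
4. ◇¬p, 1   [◇-rule on 2: fresh world 1, 0R1]
5. ¬p, 2   [◇-rule on 4: fresh world 2, 1R2]
Accessibility: 0R0, 0R1, 1R1, 1R2, 2R2
The negation has an open branch (countermodel exists).

Not valid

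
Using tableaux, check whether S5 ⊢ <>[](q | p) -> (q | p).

Yes, valid

Tableau for the negation ~(<>[](q | p) -> (q | p)):
1. ~(<>[](q | p) -> (q | p)), 0
2. <>[](q | p), 0   [~->-rule on 1]
3. ~(q | p), 0   [~->-rule on 1]
4. ~q, 0   [~|-rule on 3]
5. ~p, 0   [~|-rule on 3]
6. [](q | p), 1   [<>-rule on 2: fresh world 1, 0R1]
7. q | p, 0   [[]-rule on 6 via 1R0]
8. q | p, 1   [[]-rule on 6 via 1R1]
9. p, 0   [|-rule on 7 (branches; this branch)]
Accessibility: 0R0, 0R1, 1R0, 1R1
Branch closes: p and ~p both at 0.
All branches of the negation close; one closing branch shown above.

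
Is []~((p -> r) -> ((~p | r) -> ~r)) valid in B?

Not valid

Tableau for the negation ~[]~((p -> r) -> ((~p | r) -> ~r)):
1. ~[]~((p -> r) -> ((~p | r) -> ~r)), w0
2. (p -> r) -> ((~p | r) -> ~r), w1
3. (~p | r) -> ~r, w1
4. ~r, w1
Accessibility: w0Rw0, w0Rw1, w1Rw0, w1Rw1
The negation has an open branch (countermodel exists).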